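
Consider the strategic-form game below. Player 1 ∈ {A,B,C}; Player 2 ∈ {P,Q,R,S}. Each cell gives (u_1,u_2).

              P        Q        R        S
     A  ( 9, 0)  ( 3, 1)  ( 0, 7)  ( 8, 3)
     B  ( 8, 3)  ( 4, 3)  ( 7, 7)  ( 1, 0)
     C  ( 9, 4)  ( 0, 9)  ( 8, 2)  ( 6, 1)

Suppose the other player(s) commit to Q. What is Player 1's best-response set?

P1 best: {B}

u_1(A vs Q) = 3
u_1(B vs Q) = 4
u_1(C vs Q) = 0
max payoff 4 at {B}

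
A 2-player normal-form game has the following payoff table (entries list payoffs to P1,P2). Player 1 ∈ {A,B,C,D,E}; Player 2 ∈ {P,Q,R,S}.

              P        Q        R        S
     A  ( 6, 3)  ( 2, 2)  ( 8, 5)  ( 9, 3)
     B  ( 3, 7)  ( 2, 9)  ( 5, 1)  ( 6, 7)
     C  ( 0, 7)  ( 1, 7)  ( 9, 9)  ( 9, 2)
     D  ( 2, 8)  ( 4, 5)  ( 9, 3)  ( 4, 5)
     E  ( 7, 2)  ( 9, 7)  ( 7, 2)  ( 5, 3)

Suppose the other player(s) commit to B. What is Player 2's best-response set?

u_2(P vs B) = 7
u_2(Q vs B) = 9
u_2(R vs B) = 1
u_2(S vs B) = 7
max payoff 9 at {Q}

argmax u_2 = {Q}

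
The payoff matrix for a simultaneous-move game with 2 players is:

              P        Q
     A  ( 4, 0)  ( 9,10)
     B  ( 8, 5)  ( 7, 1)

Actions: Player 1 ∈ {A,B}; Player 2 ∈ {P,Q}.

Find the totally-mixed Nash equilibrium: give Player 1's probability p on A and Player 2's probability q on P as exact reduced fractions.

p=2/7, q=1/3

P1 indiff ⇒ q·4+(1-q)·9 = q·8+(1-q)·7 ⇒ q(-4) = (1-q)(-2) ⇒ q = 1/3
P2 indiff ⇒ p·0+(1-p)·5 = p·10+(1-p)·1 ⇒ p(-10) = (1-p)(-4) ⇒ p = 2/7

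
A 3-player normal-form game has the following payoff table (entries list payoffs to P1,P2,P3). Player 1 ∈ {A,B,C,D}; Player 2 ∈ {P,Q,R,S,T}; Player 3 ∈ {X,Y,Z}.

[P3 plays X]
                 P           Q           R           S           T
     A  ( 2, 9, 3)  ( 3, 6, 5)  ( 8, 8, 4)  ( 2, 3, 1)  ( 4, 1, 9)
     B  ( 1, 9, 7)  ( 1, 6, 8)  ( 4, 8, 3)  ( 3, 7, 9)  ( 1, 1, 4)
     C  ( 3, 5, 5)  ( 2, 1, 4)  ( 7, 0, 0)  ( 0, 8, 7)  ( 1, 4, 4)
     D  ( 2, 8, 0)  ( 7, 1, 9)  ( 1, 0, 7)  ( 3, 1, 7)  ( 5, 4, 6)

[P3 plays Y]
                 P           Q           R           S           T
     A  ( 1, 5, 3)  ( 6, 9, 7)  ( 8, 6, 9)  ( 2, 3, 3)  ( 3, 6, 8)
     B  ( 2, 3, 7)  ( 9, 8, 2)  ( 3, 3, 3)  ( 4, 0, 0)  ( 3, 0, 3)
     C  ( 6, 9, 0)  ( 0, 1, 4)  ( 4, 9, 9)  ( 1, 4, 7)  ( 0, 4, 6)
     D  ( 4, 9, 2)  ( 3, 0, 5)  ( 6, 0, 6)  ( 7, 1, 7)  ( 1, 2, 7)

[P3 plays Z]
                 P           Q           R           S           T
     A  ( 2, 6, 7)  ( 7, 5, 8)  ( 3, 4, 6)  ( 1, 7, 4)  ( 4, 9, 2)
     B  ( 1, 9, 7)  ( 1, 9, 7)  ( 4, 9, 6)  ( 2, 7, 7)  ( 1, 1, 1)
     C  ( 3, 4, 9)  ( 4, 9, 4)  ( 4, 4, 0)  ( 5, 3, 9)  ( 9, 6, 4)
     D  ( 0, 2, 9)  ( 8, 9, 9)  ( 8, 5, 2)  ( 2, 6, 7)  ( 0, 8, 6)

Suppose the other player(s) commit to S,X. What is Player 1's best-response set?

u_1(A vs S,X) = 2
u_1(B vs S,X) = 3
u_1(C vs S,X) = 0
u_1(D vs S,X) = 3
max payoff 3 at {B,D}

P1 best: {B,D}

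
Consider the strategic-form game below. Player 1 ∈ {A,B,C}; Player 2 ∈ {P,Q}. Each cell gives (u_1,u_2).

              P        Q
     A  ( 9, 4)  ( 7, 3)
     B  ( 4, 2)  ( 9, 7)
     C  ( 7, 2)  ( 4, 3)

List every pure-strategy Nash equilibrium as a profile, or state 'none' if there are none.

NE set: (A,P), (B,Q)

(A,P): NE
(A,Q): not NE [P1→B gives 9>7; P2→P gives 4>3]
(B,P): not NE [P1→A gives 9>4; P2→Q gives 7>2]
(B,Q): NE
(C,P): not NE [P1→A gives 9>7; P2→Q gives 3>2]
(C,Q): not NE [P1→B gives 9>4]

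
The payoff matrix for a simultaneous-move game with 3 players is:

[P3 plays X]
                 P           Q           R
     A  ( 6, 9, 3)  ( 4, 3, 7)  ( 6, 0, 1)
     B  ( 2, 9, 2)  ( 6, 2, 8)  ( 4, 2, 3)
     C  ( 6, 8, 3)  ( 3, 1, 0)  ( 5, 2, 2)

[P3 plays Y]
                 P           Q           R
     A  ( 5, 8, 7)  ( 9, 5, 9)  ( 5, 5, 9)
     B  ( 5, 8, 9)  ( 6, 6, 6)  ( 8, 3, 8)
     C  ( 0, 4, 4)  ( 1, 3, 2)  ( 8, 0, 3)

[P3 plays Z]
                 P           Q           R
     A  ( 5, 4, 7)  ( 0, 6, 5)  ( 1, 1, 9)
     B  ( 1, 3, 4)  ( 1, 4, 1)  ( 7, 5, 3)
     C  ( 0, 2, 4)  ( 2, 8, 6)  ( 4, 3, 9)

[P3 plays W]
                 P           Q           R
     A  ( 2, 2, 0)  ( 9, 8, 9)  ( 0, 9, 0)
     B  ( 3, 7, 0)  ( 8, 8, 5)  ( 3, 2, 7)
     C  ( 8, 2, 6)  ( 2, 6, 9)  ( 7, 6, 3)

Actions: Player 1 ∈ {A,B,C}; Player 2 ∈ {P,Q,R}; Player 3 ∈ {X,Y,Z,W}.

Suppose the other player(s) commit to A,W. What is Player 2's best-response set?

argmax u_2 = {R}

u_2(P vs A,W) = 2
u_2(Q vs A,W) = 8
u_2(R vs A,W) = 9
max payoff 9 at {R}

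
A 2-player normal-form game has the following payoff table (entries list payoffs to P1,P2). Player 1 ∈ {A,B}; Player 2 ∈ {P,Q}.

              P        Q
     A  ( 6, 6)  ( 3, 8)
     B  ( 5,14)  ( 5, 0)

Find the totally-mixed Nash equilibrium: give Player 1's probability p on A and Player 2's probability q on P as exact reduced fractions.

P1 indiff ⇒ q·6+(1-q)·3 = q·5+(1-q)·5 ⇒ q(1) = (1-q)(2) ⇒ q = 2/3
P2 indiff ⇒ p·6+(1-p)·14 = p·8+(1-p)·0 ⇒ p(-2) = (1-p)(-14) ⇒ p = 7/8

(p,q) = (7/8, 2/3)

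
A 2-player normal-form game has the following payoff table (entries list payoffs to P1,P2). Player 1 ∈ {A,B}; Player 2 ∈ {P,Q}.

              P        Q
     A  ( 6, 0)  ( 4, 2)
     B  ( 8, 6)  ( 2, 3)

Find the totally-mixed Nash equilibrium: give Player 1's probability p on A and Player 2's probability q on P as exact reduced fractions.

p=3/5, q=1/2

P1 indiff ⇒ q·6+(1-q)·4 = q·8+(1-q)·2 ⇒ q(-2) = (1-q)(-2) ⇒ q = 1/2
P2 indiff ⇒ p·0+(1-p)·6 = p·2+(1-p)·3 ⇒ p(-2) = (1-p)(-3) ⇒ p = 3/5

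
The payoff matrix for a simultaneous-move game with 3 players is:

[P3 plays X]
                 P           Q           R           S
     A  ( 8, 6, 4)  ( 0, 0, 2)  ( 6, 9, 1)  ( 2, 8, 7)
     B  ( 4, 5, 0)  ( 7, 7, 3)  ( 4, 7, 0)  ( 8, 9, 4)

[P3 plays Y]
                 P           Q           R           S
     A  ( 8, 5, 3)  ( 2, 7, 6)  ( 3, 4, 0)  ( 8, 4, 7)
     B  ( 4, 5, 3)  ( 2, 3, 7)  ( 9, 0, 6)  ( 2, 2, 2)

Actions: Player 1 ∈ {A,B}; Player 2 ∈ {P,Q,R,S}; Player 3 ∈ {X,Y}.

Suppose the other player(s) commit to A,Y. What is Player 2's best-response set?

P2 best: {Q}

u_2(P vs A,Y) = 5
u_2(Q vs A,Y) = 7
u_2(R vs A,Y) = 4
u_2(S vs A,Y) = 4
max payoff 7 at {Q}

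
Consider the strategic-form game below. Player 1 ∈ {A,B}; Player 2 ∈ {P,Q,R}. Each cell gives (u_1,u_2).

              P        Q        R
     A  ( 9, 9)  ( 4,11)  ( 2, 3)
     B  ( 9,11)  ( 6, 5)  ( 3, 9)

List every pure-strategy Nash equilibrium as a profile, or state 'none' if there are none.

(A,P): not NE [P2→Q gives 11>9]
(A,Q): not NE [P1→B gives 6>4]
(A,R): not NE [P1→B gives 3>2; P2→Q gives 11>3]
(B,P): NE
(B,Q): not NE [P2→P gives 11>5]
(B,R): not NE [P2→P gives 11>9]

Nash profiles: (B,P)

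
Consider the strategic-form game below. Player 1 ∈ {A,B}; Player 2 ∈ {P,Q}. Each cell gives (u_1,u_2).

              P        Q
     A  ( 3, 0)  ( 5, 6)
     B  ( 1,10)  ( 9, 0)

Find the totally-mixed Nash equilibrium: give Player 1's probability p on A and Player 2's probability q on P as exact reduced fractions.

P1 indiff ⇒ q·3+(1-q)·5 = q·1+(1-q)·9 ⇒ q(2) = (1-q)(4) ⇒ q = 2/3
P2 indiff ⇒ p·0+(1-p)·10 = p·6+(1-p)·0 ⇒ p(-6) = (1-p)(-10) ⇒ p = 5/8

P1 mixes 5/8 on A; P2 mixes 2/3 on P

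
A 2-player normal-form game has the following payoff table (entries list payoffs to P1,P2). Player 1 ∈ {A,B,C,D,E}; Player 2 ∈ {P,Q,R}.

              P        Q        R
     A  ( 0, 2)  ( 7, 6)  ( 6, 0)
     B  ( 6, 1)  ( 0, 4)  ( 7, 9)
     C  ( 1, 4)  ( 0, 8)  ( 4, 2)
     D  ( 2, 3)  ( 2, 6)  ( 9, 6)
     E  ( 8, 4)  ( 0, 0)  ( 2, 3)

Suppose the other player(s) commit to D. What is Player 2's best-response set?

argmax u_2 = {Q,R}

u_2(P vs D) = 3
u_2(Q vs D) = 6
u_2(R vs D) = 6
max payoff 6 at {Q,R}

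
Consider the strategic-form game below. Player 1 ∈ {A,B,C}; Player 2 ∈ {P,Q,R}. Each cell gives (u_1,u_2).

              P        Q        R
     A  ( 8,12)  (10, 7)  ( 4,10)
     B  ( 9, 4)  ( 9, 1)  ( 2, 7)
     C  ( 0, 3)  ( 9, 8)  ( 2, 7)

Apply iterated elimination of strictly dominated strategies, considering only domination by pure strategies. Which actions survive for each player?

Remaining: P1:{A,B} P2:{P,R}

P1 drop C (A beats it: P:8>0 Q:10>9 R:4>2)
P2 drop Q (P beats it: A:12>7 B:4>1)
P1→{A,B} P2→{P,R}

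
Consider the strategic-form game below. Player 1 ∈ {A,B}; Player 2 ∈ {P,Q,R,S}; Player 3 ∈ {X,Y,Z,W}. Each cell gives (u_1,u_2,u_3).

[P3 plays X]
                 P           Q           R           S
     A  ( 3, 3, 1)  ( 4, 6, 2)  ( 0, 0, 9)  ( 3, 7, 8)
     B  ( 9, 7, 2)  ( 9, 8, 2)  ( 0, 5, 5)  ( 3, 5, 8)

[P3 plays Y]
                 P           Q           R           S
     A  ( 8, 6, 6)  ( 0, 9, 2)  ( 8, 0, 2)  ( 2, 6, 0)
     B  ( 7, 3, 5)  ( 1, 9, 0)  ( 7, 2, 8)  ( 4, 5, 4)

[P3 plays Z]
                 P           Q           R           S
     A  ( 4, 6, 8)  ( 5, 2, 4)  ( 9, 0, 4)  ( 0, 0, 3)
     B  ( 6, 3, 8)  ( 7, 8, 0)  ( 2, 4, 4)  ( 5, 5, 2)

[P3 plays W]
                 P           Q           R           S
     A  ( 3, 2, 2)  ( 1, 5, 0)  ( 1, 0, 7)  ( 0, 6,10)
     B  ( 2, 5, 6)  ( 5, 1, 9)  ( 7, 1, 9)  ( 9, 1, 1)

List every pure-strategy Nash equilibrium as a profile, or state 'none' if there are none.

(A,P,X): not NE [P1→B gives 9>3; P2→S gives 7>3; P3→Z gives 8>1]
(A,P,Y): not NE [P2→Q gives 9>6; P3→Z gives 8>6]
(A,P,Z): not NE [P1→B gives 6>4]
(A,P,W): not NE [P2→S gives 6>2; P3→Z gives 8>2]
(A,Q,X): not NE [P1→B gives 9>4; P2→S gives 7>6; P3→Z gives 4>2]
(A,Q,Y): not NE [P1→B gives 1>0; P3→Z gives 4>2]
(A,Q,Z): not NE [P1→B gives 7>5; P2→P gives 6>2]
(A,Q,W): not NE [P1→B gives 5>1; P2→S gives 6>5; P3→Z gives 4>0]
(A,R,X): not NE [P2→S gives 7>0]
(A,R,Y): not NE [P2→Q gives 9>0; P3→X gives 9>2]
(A,R,Z): not NE [P2→P gives 6>0; P3→X gives 9>4]
(A,R,W): not NE [P1→B gives 7>1; P2→S gives 6>0; P3→X gives 9>7]
(A,S,X): not NE [P3→W gives 10>8]
(A,S,Y): not NE [P1→B gives 4>2; P2→Q gives 9>6; P3→W gives 10>0]
(A,S,Z): not NE [P1→B gives 5>0; P2→P gives 6>0; P3→W gives 10>3]
(A,S,W): not NE [P1→B gives 9>0]
(B,P,X): not NE [P2→Q gives 8>7; P3→Z gives 8>2]
(B,P,Y): not NE [P1→A gives 8>7; P2→Q gives 9>3; P3→Z gives 8>5]
(B,P,Z): not NE [P2→Q gives 8>3]
(B,P,W): not NE [P1→A gives 3>2; P3→Z gives 8>6]
(B,Q,X): not NE [P3→W gives 9>2]
(B,Q,Y): not NE [P3→W gives 9>0]
(B,Q,Z): not NE [P3→W gives 9>0]
(B,Q,W): not NE [P2→P gives 5>1]
(B,R,X): not NE [P2→Q gives 8>5; P3→W gives 9>5]
(B,R,Y): not NE [P1→A gives 8>7; P2→Q gives 9>2; P3→W gives 9>8]
(B,R,Z): not NE [P1→A gives 9>2; P2→Q gives 8>4; P3→W gives 9>4]
(B,R,W): not NE [P2→P gives 5>1]
(B,S,X): not NE [P2→Q gives 8>5]
(B,S,Y): not NE [P2→Q gives 9>5; P3→X gives 8>4]
(B,S,Z): not NE [P2→Q gives 8>5; P3→X gives 8>2]
(B,S,W): not NE [P2→P gives 5>1; P3→X gives 8>1]

PSNE: ∅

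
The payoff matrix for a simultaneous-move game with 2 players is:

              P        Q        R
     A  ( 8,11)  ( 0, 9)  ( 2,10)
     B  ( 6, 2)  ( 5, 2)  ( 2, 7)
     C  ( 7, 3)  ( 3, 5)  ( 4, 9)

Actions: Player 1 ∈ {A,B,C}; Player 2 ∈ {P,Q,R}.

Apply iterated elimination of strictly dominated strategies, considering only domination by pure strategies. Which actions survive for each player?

IESDS → P1:{A,C} P2:{P,R}

P2 drop Q (R beats it: A:10>9 B:7>2 C:9>5)
P1 drop B (C beats it: P:7>6 R:4>2)
P1→{A,C} P2→{P,R}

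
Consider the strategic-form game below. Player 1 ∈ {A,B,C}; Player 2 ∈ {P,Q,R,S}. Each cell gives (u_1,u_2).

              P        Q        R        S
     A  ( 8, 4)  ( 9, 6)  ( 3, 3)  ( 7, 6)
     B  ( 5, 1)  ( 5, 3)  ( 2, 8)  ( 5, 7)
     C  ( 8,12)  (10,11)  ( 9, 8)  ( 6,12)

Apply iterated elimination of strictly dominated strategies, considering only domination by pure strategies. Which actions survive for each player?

Survivors P1:{A,C} P2:{P,Q,S}

P1 drop B (A beats it: P:8>5 Q:9>5 R:3>2 S:7>5)
P2 drop R (P beats it: A:4>3 C:12>8)
P1→{A,C} P2→{P,Q,S}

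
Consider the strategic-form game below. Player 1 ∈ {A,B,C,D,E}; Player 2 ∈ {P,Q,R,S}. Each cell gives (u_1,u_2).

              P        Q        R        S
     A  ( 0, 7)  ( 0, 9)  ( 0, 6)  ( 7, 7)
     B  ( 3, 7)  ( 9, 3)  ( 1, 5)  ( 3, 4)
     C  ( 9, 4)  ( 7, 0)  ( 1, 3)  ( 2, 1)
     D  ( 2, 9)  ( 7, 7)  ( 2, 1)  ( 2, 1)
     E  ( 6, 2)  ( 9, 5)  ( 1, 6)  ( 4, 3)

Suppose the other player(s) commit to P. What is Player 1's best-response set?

u_1(A vs P) = 0
u_1(B vs P) = 3
u_1(C vs P) = 9
u_1(D vs P) = 2
u_1(E vs P) = 6
max payoff 9 at {C}

BR_1 = {C}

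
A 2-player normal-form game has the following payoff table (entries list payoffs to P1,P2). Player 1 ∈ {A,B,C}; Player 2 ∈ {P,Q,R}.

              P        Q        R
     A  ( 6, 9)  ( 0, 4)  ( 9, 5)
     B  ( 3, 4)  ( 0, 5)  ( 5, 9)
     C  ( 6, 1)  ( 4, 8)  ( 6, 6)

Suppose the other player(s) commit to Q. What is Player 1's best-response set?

argmax u_1 = {C}

u_1(A vs Q) = 0
u_1(B vs Q) = 0
u_1(C vs Q) = 4
max payoff 4 at {C}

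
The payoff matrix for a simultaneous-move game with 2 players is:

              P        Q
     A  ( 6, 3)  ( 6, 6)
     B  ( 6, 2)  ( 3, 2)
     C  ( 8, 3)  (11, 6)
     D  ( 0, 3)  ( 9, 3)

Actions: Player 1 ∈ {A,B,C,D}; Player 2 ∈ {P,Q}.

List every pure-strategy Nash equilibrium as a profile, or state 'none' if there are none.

(A,P): not NE [P1→C gives 8>6; P2→Q gives 6>3]
(A,Q): not NE [P1→C gives 11>6]
(B,P): not NE [P1→C gives 8>6]
(B,Q): not NE [P1→C gives 11>3]
(C,P): not NE [P2→Q gives 6>3]
(C,Q): NE
(D,P): not NE [P1→C gives 8>0]
(D,Q): not NE [P1→C gives 11>9]

NE set: (C,Q)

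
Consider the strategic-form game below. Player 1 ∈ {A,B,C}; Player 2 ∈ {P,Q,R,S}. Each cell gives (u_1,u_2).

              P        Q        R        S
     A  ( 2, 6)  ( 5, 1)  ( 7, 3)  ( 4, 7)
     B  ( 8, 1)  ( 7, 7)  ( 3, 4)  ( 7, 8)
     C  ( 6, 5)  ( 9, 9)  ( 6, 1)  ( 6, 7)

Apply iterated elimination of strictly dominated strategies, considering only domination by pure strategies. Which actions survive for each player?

Remaining: P1:{B,C} P2:{Q,S}

P2 drop P (S beats it: A:7>6 B:8>1 C:7>5)
P2 drop R (S beats it: A:7>3 B:8>4 C:7>1)
P1 drop A (B beats it: Q:7>5 S:7>4)
P1→{B,C} P2→{Q,S}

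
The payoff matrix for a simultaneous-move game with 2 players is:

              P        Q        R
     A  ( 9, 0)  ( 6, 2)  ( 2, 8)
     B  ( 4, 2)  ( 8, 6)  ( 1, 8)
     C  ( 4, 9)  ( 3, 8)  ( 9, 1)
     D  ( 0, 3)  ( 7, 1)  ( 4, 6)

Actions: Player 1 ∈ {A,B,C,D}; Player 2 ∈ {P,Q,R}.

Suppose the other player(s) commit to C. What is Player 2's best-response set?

u_2(P vs C) = 9
u_2(Q vs C) = 8
u_2(R vs C) = 1
max payoff 9 at {P}

P2 best: {P}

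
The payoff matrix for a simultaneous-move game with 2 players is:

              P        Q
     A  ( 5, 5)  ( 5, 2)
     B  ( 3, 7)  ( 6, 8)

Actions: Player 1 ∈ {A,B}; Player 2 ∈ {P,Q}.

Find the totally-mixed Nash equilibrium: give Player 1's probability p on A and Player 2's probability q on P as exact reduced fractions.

P1 indiff ⇒ q·5+(1-q)·5 = q·3+(1-q)·6 ⇒ q(2) = (1-q)(1) ⇒ q = 1/3
P2 indiff ⇒ p·5+(1-p)·7 = p·2+(1-p)·8 ⇒ p(3) = (1-p)(1) ⇒ p = 1/4

p=1/4, q=1/3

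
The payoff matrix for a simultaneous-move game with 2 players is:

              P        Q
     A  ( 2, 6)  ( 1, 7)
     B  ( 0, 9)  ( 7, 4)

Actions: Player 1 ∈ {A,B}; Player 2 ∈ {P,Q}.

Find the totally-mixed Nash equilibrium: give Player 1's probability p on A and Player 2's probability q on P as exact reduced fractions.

P1 indiff ⇒ q·2+(1-q)·1 = q·0+(1-q)·7 ⇒ q(2) = (1-q)(6) ⇒ q = 3/4
P2 indiff ⇒ p·6+(1-p)·9 = p·7+(1-p)·4 ⇒ p(-1) = (1-p)(-5) ⇒ p = 5/6

(p,q) = (5/6, 3/4)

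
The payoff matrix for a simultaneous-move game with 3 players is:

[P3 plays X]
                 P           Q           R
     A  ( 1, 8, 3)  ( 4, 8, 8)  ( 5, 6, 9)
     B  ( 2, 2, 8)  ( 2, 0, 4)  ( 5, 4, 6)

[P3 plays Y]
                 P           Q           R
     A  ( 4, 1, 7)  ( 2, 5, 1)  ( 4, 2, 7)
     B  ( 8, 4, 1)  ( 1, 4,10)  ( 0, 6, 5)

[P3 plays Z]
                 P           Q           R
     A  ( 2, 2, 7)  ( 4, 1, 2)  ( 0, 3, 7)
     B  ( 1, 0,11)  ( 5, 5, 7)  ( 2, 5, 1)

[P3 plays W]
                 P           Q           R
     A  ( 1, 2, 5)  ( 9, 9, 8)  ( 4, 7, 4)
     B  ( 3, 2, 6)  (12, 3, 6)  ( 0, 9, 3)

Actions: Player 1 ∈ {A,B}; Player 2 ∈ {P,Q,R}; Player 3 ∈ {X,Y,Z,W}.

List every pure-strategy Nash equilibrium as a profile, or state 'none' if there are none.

NE set: (A,Q,X), (B,R,X)

(A,P,X): not NE [P1→B gives 2>1; P3→Z gives 7>3]
(A,P,Y): not NE [P1→B gives 8>4; P2→Q gives 5>1]
(A,P,Z): not NE [P2→R gives 3>2]
(A,P,W): not NE [P1→B gives 3>1; P2→Q gives 9>2; P3→Z gives 7>5]
(A,Q,X): NE
(A,Q,Y): not NE [P3→W gives 8>1]
(A,Q,Z): not NE [P1→B gives 5>4; P2→R gives 3>1; P3→W gives 8>2]
(A,Q,W): not NE [P1→B gives 12>9]
(A,R,X): not NE [P2→Q gives 8>6]
(A,R,Y): not NE [P2→Q gives 5>2; P3→X gives 9>7]
(A,R,Z): not NE [P1→B gives 2>0; P3→X gives 9>7]
(A,R,W): not NE [P2→Q gives 9>7; P3→X gives 9>4]
(B,P,X): not NE [P2→R gives 4>2; P3→Z gives 11>8]
(B,P,Y): not NE [P2→R gives 6>4; P3→Z gives 11>1]
(B,P,Z): not NE [P1→A gives 2>1; P2→R gives 5>0]
(B,P,W): not NE [P2→R gives 9>2; P3→Z gives 11>6]
(B,Q,X): not NE [P1→A gives 4>2; P2→R gives 4>0; P3→Y gives 10>4]
(B,Q,Y): not NE [P1→A gives 2>1; P2→R gives 6>4]
(B,Q,Z): not NE [P3→Y gives 10>7]
(B,Q,W): not NE [P2→R gives 9>3; P3→Y gives 10>6]
(B,R,X): NE
(B,R,Y): not NE [P1→A gives 4>0; P3→X gives 6>5]
(B,R,Z): not NE [P3→X gives 6>1]
(B,R,W): not NE [P1→A gives 4>0; P3→X gives 6>3]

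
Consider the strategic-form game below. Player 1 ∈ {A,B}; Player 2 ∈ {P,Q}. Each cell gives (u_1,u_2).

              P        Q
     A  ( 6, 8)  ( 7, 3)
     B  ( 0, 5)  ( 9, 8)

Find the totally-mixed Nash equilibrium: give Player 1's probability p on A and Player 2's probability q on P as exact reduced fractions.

P1 indiff ⇒ q·6+(1-q)·7 = q·0+(1-q)·9 ⇒ q(6) = (1-q)(2) ⇒ q = 1/4
P2 indiff ⇒ p·8+(1-p)·5 = p·3+(1-p)·8 ⇒ p(5) = (1-p)(3) ⇒ p = 3/8

p=3/8, q=1/4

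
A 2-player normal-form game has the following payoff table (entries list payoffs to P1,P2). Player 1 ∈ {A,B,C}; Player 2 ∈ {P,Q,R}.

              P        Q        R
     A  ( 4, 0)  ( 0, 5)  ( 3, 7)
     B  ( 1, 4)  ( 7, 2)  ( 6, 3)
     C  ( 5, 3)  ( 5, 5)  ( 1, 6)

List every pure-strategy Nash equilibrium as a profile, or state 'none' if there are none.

No pure NE.

(A,P): not NE [P1→C gives 5>4; P2→R gives 7>0]
(A,Q): not NE [P1→B gives 7>0; P2→R gives 7>5]
(A,R): not NE [P1→B gives 6>3]
(B,P): not NE [P1→C gives 5>1]
(B,Q): not NE [P2→P gives 4>2]
(B,R): not NE [P2→P gives 4>3]
(C,P): not NE [P2→R gives 6>3]
(C,Q): not NE [P1→B gives 7>5; P2→R gives 6>5]
(C,R): not NE [P1→B gives 6>1]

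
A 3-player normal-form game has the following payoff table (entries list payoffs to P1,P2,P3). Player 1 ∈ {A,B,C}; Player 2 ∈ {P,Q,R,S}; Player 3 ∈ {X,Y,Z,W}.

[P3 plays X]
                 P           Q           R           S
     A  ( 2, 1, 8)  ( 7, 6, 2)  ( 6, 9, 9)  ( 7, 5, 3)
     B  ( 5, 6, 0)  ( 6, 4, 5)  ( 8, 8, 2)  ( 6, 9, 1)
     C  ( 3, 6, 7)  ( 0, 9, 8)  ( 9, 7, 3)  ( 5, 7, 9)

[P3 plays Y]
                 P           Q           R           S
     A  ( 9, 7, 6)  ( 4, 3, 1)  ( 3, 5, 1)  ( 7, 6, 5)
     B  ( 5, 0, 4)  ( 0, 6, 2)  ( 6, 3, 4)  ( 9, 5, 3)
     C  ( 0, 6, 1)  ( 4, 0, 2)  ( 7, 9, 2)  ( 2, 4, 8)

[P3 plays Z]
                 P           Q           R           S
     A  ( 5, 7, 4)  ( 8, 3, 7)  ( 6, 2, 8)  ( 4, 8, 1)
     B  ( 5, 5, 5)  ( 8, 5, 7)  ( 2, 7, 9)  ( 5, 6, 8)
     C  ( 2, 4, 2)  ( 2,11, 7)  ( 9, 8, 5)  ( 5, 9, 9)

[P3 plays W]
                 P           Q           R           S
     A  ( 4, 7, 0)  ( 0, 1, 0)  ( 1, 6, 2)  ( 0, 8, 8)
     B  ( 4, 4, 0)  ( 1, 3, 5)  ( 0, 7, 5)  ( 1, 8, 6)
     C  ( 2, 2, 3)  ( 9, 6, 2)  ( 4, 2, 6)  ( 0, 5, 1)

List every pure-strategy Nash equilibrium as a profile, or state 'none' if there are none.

(A,P,X): not NE [P1→B gives 5>2; P2→R gives 9>1]
(A,P,Y): not NE [P3→X gives 8>6]
(A,P,Z): not NE [P2→S gives 8>7; P3→X gives 8>4]
(A,P,W): not NE [P2→S gives 8>7; P3→X gives 8>0]
(A,Q,X): not NE [P2→R gives 9>6; P3→Z gives 7>2]
(A,Q,Y): not NE [P2→P gives 7>3; P3→Z gives 7>1]
(A,Q,Z): not NE [P2→S gives 8>3]
(A,Q,W): not NE [P1→C gives 9>0; P2→S gives 8>1; P3→Z gives 7>0]
(A,R,X): not NE [P1→C gives 9>6]
(A,R,Y): not NE [P1→C gives 7>3; P2→P gives 7>5; P3→X gives 9>1]
(A,R,Z): not NE [P1→C gives 9>6; P2→S gives 8>2; P3→X gives 9>8]
(A,R,W): not NE [P1→C gives 4>1; P2→S gives 8>6; P3→X gives 9>2]
(A,S,X): not NE [P2→R gives 9>5; P3→W gives 8>3]
(A,S,Y): not NE [P1→B gives 9>7; P2→P gives 7>6; P3→W gives 8>5]
(A,S,Z): not NE [P1→C gives 5>4; P3→W gives 8>1]
(A,S,W): not NE [P1→B gives 1>0]
(B,P,X): not NE [P2→S gives 9>6; P3→Z gives 5>0]
(B,P,Y): not NE [P1→A gives 9>5; P2→Q gives 6>0; P3→Z gives 5>4]
(B,P,Z): not NE [P2→R gives 7>5]
(B,P,W): not NE [P2→S gives 8>4; P3→Z gives 5>0]
(B,Q,X): not NE [P1→A gives 7>6; P2→S gives 9>4; P3→Z gives 7>5]
(B,Q,Y): not NE [P1→C gives 4>0; P3→Z gives 7>2]
(B,Q,Z): not NE [P2→R gives 7>5]
(B,Q,W): not NE [P1→C gives 9>1; P2→S gives 8>3; P3→Z gives 7>5]
(B,R,X): not NE [P1→C gives 9>8; P2→S gives 9>8; P3→Z gives 9>2]
(B,R,Y): not NE [P1→C gives 7>6; P2→Q gives 6>3; P3→Z gives 9>4]
(B,R,Z): not NE [P1→C gives 9>2]
(B,R,W): not NE [P1→C gives 4>0; P2→S gives 8>7; P3→Z gives 9>5]
(B,S,X): not NE [P1→A gives 7>6; P3→Z gives 8>1]
(B,S,Y): not NE [P2→Q gives 6>5; P3→Z gives 8>3]
(B,S,Z): not NE [P2→R gives 7>6]
(B,S,W): not NE [P3→Z gives 8>6]
(C,P,X): not NE [P1→B gives 5>3; P2→Q gives 9>6]
(C,P,Y): not NE [P1→A gives 9>0; P2→R gives 9>6; P3→X gives 7>1]
(C,P,Z): not NE [P1→B gives 5>2; P2→Q gives 11>4; P3→X gives 7>2]
(C,P,W): not NE [P1→B gives 4>2; P2→Q gives 6>2; P3→X gives 7>3]
(C,Q,X): not NE [P1→A gives 7>0]
(C,Q,Y): not NE [P2→R gives 9>0; P3→X gives 8>2]
(C,Q,Z): not NE [P1→B gives 8>2; P3→X gives 8>7]
(C,Q,W): not NE [P3→X gives 8>2]
(C,R,X): not NE [P2→Q gives 9>7; P3→W gives 6>3]
(C,R,Y): not NE [P3→W gives 6>2]
(C,R,Z): not NE [P2→Q gives 11>8; P3→W gives 6>5]
(C,R,W): not NE [P2→Q gives 6>2]
(C,S,X): not NE [P1→A gives 7>5; P2→Q gives 9>7]
(C,S,Y): not NE [P1→B gives 9>2; P2→R gives 9>4; P3→Z gives 9>8]
(C,S,Z): not NE [P2→Q gives 11>9]
(C,S,W): not NE [P1→B gives 1>0; P2→Q gives 6>5; P3→Z gives 9>1]

Equilibria: none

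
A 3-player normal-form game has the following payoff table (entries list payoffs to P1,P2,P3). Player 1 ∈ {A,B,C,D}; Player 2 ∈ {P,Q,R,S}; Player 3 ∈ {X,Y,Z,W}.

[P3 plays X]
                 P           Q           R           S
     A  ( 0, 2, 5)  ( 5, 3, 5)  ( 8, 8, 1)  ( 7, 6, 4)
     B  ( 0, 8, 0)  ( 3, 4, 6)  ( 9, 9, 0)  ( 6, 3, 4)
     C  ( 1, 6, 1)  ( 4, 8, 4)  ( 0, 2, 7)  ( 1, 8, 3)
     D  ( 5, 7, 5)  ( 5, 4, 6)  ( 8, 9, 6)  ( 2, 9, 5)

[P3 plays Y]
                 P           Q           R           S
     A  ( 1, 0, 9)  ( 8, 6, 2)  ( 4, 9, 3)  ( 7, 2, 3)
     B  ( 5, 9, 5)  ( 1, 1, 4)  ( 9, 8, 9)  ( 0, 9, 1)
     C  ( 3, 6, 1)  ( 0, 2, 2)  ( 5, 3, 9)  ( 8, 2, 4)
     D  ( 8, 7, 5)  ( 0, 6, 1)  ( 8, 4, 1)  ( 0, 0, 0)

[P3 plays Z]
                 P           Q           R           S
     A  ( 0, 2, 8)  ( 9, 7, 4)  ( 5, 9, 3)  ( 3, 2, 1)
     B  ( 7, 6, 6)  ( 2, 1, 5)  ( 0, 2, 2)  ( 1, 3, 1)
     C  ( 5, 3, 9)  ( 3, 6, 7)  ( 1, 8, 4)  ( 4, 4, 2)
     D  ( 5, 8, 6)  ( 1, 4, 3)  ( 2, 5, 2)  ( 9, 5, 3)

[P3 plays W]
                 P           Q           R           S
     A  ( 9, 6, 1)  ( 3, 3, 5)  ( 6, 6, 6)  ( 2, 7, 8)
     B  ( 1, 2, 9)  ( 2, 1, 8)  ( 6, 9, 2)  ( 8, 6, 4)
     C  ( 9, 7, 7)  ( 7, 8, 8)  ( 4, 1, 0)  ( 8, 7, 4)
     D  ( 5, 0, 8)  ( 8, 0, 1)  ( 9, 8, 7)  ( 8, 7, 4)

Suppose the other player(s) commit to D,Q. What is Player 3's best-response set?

P3 best: {X}

u_3(X vs D,Q) = 6
u_3(Y vs D,Q) = 1
u_3(Z vs D,Q) = 3
u_3(W vs D,Q) = 1
max payoff 6 at {X}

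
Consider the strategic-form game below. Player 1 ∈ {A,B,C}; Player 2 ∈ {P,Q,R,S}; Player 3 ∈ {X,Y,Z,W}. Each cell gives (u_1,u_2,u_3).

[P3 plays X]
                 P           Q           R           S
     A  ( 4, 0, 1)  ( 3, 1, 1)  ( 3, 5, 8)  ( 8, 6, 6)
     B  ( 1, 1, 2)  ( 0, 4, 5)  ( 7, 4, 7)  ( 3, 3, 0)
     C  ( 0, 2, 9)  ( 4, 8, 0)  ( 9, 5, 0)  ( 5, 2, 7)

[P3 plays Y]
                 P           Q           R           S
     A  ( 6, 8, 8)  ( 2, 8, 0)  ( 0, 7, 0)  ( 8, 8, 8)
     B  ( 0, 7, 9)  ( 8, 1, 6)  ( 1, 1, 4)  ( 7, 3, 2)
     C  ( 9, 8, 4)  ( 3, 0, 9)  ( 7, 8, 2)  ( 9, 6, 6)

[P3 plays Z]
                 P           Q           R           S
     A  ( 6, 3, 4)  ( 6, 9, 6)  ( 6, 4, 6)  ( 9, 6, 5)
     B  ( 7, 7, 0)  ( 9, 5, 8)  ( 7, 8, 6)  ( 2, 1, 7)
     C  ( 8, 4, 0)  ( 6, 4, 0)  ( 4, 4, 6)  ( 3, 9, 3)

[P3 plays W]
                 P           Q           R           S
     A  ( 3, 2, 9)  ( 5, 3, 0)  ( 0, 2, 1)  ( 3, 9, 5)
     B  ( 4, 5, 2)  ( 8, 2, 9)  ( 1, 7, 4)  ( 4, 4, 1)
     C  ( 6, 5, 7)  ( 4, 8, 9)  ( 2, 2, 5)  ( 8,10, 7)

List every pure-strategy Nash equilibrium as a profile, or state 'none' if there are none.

Nash profiles: (C,S,W)

(A,P,X): not NE [P2→S gives 6>0; P3→W gives 9>1]
(A,P,Y): not NE [P1→C gives 9>6; P3→W gives 9>8]
(A,P,Z): not NE [P1→C gives 8>6; P2→Q gives 9>3; P3→W gives 9>4]
(A,P,W): not NE [P1→C gives 6>3; P2→S gives 9>2]
(A,Q,X): not NE [P1→C gives 4>3; P2→S gives 6>1; P3→Z gives 6>1]
(A,Q,Y): not NE [P1→B gives 8>2; P3→Z gives 6>0]
(A,Q,Z): not NE [P1→B gives 9>6]
(A,Q,W): not NE [P1→B gives 8>5; P2→S gives 9>3; P3→Z gives 6>0]
(A,R,X): not NE [P1→C gives 9>3; P2→S gives 6>5]
(A,R,Y): not NE [P1→C gives 7>0; P2→S gives 8>7; P3→X gives 8>0]
(A,R,Z): not NE [P1→B gives 7>6; P2→Q gives 9>4; P3→X gives 8>6]
(A,R,W): not NE [P1→C gives 2>0; P2→S gives 9>2; P3→X gives 8>1]
(A,S,X): not NE [P3→Y gives 8>6]
(A,S,Y): not NE [P1→C gives 9>8]
(A,S,Z): not NE [P2→Q gives 9>6; P3→Y gives 8>5]
(A,S,W): not NE [P1→C gives 8>3; P3→Y gives 8>5]
(B,P,X): not NE [P1→A gives 4>1; P2→R gives 4>1; P3→Y gives 9>2]
(B,P,Y): not NE [P1→C gives 9>0]
(B,P,Z): not NE [P1→C gives 8>7; P2→R gives 8>7; P3→Y gives 9>0]
(B,P,W): not NE [P1→C gives 6>4; P2→R gives 7>5; P3→Y gives 9>2]
(B,Q,X): not NE [P1→C gives 4>0; P3→W gives 9>5]
(B,Q,Y): not NE [P2→P gives 7>1; P3→W gives 9>6]
(B,Q,Z): not NE [P2→R gives 8>5; P3→W gives 9>8]
(B,Q,W): not NE [P2→R gives 7>2]
(B,R,X): not NE [P1→C gives 9>7]
(B,R,Y): not NE [P1→C gives 7>1; P2→P gives 7>1; P3→X gives 7>4]
(B,R,Z): not NE [P3→X gives 7>6]
(B,R,W): not NE [P1→C gives 2>1; P3→X gives 7>4]
(B,S,X): not NE [P1→A gives 8>3; P2→R gives 4>3; P3→Z gives 7>0]
(B,S,Y): not NE [P1→C gives 9>7; P2→P gives 7>3; P3→Z gives 7>2]
(B,S,Z): not NE [P1→A gives 9>2; P2→R gives 8>1]
(B,S,W): not NE [P1→C gives 8>4; P2→R gives 7>4; P3→Z gives 7>1]
(C,P,X): not NE [P1→A gives 4>0; P2→Q gives 8>2]
(C,P,Y): not NE [P3→X gives 9>4]
(C,P,Z): not NE [P2→S gives 9>4; P3→X gives 9>0]
(C,P,W): not NE [P2→S gives 10>5; P3→X gives 9>7]
(C,Q,X): not NE [P3→W gives 9>0]
(C,Q,Y): not NE [P1→B gives 8>3; P2→R gives 8>0]
(C,Q,Z): not NE [P1→B gives 9>6; P2→S gives 9>4; P3→W gives 9>0]
(C,Q,W): not NE [P1→B gives 8>4; P2→S gives 10>8]
(C,R,X): not NE [P2→Q gives 8>5; P3→Z gives 6>0]
(C,R,Y): not NE [P3→Z gives 6>2]
(C,R,Z): not NE [P1→B gives 7>4; P2→S gives 9>4]
(C,R,W): not NE [P2→S gives 10>2; P3→Z gives 6>5]
(C,S,X): not NE [P1→A gives 8>5; P2→Q gives 8>2]
(C,S,Y): not NE [P2→R gives 8>6; P3→W gives 7>6]
(C,S,Z): not NE [P1→A gives 9>3; P3→W gives 7>3]
(C,S,W): NE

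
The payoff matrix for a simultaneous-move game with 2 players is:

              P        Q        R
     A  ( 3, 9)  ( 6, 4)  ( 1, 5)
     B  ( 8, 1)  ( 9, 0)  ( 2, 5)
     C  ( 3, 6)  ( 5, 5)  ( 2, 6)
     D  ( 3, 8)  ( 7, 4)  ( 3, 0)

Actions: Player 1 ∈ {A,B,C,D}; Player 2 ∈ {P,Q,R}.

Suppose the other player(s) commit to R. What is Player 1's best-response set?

u_1(A vs R) = 1
u_1(B vs R) = 2
u_1(C vs R) = 2
u_1(D vs R) = 3
max payoff 3 at {D}

BR_1 = {D}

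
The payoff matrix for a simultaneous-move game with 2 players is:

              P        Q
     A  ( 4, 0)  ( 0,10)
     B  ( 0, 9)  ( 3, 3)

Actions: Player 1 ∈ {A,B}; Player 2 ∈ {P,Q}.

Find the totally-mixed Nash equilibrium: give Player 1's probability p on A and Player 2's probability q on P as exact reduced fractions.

P1 indiff ⇒ q·4+(1-q)·0 = q·0+(1-q)·3 ⇒ q(4) = (1-q)(3) ⇒ q = 3/7
P2 indiff ⇒ p·0+(1-p)·9 = p·10+(1-p)·3 ⇒ p(-10) = (1-p)(-6) ⇒ p = 3/8

(p,q) = (3/8, 3/7)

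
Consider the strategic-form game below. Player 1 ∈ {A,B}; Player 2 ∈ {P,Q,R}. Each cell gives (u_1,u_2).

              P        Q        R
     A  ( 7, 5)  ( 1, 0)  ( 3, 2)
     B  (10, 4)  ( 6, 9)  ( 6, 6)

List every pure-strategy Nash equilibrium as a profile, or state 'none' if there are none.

(A,P): not NE [P1→B gives 10>7]
(A,Q): not NE [P1→B gives 6>1; P2→P gives 5>0]
(A,R): not NE [P1→B gives 6>3; P2→P gives 5>2]
(B,P): not NE [P2→Q gives 9>4]
(B,Q): NE
(B,R): not NE [P2→Q gives 9>6]

PSNE = {(B,Q)}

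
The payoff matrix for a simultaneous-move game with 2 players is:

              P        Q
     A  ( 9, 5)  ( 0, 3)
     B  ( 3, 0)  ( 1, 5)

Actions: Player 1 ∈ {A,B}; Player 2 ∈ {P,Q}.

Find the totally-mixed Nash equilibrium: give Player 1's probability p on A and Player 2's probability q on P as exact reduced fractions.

P1 indiff ⇒ q·9+(1-q)·0 = q·3+(1-q)·1 ⇒ q(6) = (1-q)(1) ⇒ q = 1/7
P2 indiff ⇒ p·5+(1-p)·0 = p·3+(1-p)·5 ⇒ p(2) = (1-p)(5) ⇒ p = 5/7

p=5/7, q=1/7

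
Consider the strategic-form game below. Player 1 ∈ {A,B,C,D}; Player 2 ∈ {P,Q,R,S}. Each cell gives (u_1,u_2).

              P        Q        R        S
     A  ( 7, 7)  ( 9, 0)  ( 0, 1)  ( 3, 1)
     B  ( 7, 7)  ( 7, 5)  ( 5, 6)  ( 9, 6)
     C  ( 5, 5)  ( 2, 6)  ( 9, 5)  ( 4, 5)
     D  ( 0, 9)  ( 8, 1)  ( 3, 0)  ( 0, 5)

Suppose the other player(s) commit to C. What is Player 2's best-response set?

u_2(P vs C) = 5
u_2(Q vs C) = 6
u_2(R vs C) = 5
u_2(S vs C) = 5
max payoff 6 at {Q}

P2 best: {Q}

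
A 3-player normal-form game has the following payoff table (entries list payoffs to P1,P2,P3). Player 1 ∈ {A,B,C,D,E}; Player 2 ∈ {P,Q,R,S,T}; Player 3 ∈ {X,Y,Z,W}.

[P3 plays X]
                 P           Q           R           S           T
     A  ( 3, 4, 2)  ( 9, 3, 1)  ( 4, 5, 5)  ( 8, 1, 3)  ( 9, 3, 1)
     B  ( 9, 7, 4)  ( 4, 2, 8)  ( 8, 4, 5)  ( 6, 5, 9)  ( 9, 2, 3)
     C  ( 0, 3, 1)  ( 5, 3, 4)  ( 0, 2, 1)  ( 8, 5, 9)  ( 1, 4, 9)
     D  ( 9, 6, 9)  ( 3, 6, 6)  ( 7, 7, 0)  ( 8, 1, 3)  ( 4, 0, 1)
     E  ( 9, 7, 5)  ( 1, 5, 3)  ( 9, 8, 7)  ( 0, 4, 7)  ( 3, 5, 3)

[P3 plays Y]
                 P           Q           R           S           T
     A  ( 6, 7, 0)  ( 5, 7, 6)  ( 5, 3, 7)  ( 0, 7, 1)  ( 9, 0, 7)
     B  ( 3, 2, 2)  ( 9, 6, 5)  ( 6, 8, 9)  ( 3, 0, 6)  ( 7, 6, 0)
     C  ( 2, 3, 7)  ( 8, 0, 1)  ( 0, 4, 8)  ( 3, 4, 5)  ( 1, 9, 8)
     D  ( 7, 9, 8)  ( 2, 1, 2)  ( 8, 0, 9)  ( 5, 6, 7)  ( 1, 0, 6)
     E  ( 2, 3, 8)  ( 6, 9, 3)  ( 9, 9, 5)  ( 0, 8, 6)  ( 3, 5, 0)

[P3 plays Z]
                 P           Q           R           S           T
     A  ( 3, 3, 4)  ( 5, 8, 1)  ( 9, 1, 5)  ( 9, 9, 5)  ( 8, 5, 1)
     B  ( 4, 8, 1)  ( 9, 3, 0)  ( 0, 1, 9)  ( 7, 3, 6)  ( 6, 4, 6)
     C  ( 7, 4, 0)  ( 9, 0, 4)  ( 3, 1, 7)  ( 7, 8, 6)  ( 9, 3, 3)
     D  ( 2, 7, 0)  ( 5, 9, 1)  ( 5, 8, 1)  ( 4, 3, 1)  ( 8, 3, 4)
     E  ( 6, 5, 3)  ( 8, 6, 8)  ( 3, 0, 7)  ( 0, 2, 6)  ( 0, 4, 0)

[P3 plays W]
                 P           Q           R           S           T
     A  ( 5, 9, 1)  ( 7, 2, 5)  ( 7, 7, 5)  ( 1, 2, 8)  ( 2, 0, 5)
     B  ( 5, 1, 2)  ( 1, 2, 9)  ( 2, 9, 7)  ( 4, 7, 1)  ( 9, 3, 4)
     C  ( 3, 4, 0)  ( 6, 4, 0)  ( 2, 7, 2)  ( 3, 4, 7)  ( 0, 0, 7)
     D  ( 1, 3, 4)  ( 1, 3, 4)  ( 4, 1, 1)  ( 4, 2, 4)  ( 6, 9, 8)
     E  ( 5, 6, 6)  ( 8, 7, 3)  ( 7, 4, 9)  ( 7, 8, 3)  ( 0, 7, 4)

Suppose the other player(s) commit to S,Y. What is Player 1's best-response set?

BR_1 = {D}

u_1(A vs S,Y) = 0
u_1(B vs S,Y) = 3
u_1(C vs S,Y) = 3
u_1(D vs S,Y) = 5
u_1(E vs S,Y) = 0
max payoff 5 at {D}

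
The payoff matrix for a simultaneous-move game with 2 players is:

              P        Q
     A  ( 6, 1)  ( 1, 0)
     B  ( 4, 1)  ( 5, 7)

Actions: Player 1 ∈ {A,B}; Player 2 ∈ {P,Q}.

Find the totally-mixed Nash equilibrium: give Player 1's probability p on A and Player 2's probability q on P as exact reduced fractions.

p=6/7, q=2/3

P1 indiff ⇒ q·6+(1-q)·1 = q·4+(1-q)·5 ⇒ q(2) = (1-q)(4) ⇒ q = 2/3
P2 indiff ⇒ p·1+(1-p)·1 = p·0+(1-p)·7 ⇒ p(1) = (1-p)(6) ⇒ p = 6/7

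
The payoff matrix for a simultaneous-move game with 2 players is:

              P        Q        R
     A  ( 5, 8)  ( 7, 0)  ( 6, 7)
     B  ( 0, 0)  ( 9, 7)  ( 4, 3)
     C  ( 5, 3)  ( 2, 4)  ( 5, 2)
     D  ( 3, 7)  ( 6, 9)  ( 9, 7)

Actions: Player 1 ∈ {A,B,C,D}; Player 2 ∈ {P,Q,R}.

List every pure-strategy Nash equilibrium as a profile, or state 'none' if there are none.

PSNE = {(A,P), (B,Q)}

(A,P): NE
(A,Q): not NE [P1→B gives 9>7; P2→P gives 8>0]
(A,R): not NE [P1→D gives 9>6; P2→P gives 8>7]
(B,P): not NE [P1→C gives 5>0; P2→Q gives 7>0]
(B,Q): NE
(B,R): not NE [P1→D gives 9>4; P2→Q gives 7>3]
(C,P): not NE [P2→Q gives 4>3]
(C,Q): not NE [P1→B gives 9>2]
(C,R): not NE [P1→D gives 9>5; P2→Q gives 4>2]
(D,P): not NE [P1→C gives 5>3; P2→Q gives 9>7]
(D,Q): not NE [P1→B gives 9>6]
(D,R): not NE [P2→Q gives 9>7]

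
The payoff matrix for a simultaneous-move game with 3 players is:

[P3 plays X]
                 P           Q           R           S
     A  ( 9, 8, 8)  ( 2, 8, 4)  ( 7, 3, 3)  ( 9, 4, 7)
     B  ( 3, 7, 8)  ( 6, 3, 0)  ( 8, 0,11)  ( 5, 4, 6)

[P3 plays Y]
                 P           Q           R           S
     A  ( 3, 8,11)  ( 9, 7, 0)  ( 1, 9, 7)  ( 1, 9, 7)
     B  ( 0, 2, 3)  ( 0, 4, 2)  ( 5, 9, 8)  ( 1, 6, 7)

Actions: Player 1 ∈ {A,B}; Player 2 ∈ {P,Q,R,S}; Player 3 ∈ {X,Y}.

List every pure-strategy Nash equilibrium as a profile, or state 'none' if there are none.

(A,P,X): not NE [P3→Y gives 11>8]
(A,P,Y): not NE [P2→S gives 9>8]
(A,Q,X): not NE [P1→B gives 6>2]
(A,Q,Y): not NE [P2→S gives 9>7; P3→X gives 4>0]
(A,R,X): not NE [P1→B gives 8>7; P2→Q gives 8>3; P3→Y gives 7>3]
(A,R,Y): not NE [P1→B gives 5>1]
(A,S,X): not NE [P2→Q gives 8>4]
(A,S,Y): NE
(B,P,X): not NE [P1→A gives 9>3]
(B,P,Y): not NE [P1→A gives 3>0; P2→R gives 9>2; P3→X gives 8>3]
(B,Q,X): not NE [P2→P gives 7>3; P3→Y gives 2>0]
(B,Q,Y): not NE [P1→A gives 9>0; P2→R gives 9>4]
(B,R,X): not NE [P2→P gives 7>0]
(B,R,Y): not NE [P3→X gives 11>8]
(B,S,X): not NE [P1→A gives 9>5; P2→P gives 7>4; P3→Y gives 7>6]
(B,S,Y): not NE [P2→R gives 9>6]

PSNE = {(A,S,Y)}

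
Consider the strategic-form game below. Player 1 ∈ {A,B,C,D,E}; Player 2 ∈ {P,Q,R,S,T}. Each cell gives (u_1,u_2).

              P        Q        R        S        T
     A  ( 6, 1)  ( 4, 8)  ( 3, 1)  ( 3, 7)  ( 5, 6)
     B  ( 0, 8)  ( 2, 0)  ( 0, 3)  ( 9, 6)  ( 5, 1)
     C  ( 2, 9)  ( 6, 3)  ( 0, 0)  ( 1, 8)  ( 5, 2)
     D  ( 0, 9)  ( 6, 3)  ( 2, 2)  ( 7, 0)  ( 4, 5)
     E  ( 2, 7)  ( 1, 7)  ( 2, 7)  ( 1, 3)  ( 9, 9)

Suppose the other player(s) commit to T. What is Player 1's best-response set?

u_1(A vs T) = 5
u_1(B vs T) = 5
u_1(C vs T) = 5
u_1(D vs T) = 4
u_1(E vs T) = 9
max payoff 9 at {E}

argmax u_1 = {E}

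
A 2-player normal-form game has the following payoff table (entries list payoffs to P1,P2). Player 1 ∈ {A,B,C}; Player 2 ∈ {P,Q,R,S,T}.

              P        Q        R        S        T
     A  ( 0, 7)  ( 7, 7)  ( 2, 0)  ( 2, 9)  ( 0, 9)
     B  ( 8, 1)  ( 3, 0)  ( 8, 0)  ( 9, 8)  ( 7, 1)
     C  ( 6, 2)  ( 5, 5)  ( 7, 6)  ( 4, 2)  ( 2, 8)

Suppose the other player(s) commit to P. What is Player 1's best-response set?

u_1(A vs P) = 0
u_1(B vs P) = 8
u_1(C vs P) = 6
max payoff 8 at {B}

argmax u_1 = {B}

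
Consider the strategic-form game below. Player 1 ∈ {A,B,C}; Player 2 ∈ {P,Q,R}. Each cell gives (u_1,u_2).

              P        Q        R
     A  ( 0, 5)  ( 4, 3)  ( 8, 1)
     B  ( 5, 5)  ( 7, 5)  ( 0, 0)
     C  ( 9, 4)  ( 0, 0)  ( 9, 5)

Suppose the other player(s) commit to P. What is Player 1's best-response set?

u_1(A vs P) = 0
u_1(B vs P) = 5
u_1(C vs P) = 9
max payoff 9 at {C}

BR_1 = {C}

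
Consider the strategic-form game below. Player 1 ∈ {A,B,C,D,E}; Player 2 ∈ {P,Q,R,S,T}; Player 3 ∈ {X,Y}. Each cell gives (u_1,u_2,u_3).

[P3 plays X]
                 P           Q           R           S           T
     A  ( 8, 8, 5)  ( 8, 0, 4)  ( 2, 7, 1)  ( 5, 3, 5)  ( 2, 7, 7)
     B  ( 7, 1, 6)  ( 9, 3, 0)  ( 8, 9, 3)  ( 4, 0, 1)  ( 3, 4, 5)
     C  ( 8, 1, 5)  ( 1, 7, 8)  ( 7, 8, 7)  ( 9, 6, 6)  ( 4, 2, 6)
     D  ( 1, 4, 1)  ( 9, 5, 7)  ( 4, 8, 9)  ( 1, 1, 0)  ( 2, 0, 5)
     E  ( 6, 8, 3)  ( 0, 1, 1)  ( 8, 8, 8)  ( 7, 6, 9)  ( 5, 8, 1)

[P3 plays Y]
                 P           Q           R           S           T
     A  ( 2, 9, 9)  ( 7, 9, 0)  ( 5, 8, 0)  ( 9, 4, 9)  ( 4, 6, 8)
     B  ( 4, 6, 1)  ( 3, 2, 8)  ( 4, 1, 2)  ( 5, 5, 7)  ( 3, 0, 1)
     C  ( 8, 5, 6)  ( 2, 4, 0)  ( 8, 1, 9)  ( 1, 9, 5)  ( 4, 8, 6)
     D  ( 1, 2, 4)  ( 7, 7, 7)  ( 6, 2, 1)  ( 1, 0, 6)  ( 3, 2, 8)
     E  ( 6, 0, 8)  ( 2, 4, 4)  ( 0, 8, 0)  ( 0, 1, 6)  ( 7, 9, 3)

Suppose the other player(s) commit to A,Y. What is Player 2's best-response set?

BR_2 = {P,Q}

u_2(P vs A,Y) = 9
u_2(Q vs A,Y) = 9
u_2(R vs A,Y) = 8
u_2(S vs A,Y) = 4
u_2(T vs A,Y) = 6
max payoff 9 at {P,Q}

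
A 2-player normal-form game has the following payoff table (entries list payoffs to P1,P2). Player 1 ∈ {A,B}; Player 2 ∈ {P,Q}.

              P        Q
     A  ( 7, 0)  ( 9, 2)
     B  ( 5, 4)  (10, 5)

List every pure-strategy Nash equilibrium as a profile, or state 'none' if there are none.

Nash profiles: (B,Q)

(A,P): not NE [P2→Q gives 2>0]
(A,Q): not NE [P1→B gives 10>9]
(B,P): not NE [P1→A gives 7>5; P2→Q gives 5>4]
(B,Q): NE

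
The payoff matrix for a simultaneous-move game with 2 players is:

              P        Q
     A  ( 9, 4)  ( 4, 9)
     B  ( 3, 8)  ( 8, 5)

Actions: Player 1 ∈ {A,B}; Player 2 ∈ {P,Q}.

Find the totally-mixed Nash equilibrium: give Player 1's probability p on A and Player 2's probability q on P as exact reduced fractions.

P1 indiff ⇒ q·9+(1-q)·4 = q·3+(1-q)·8 ⇒ q(6) = (1-q)(4) ⇒ q = 2/5
P2 indiff ⇒ p·4+(1-p)·8 = p·9+(1-p)·5 ⇒ p(-5) = (1-p)(-3) ⇒ p = 3/8

P1 mixes 3/8 on A; P2 mixes 2/5 on P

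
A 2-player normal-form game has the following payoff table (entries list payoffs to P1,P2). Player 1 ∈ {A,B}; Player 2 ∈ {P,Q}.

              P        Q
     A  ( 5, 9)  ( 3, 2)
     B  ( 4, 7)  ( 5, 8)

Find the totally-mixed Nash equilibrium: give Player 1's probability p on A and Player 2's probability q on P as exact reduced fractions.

p=1/8, q=2/3

P1 indiff ⇒ q·5+(1-q)·3 = q·4+(1-q)·5 ⇒ q(1) = (1-q)(2) ⇒ q = 2/3
P2 indiff ⇒ p·9+(1-p)·7 = p·2+(1-p)·8 ⇒ p(7) = (1-p)(1) ⇒ p = 1/8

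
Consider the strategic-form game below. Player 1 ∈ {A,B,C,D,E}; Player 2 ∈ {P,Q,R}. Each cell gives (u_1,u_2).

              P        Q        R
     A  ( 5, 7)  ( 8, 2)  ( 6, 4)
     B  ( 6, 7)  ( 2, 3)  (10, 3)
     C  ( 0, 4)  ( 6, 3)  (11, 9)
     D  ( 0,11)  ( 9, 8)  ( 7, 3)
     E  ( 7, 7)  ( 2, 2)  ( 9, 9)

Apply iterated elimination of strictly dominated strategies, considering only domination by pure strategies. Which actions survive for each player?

P2 drop Q (P beats it: A:7>2 B:7>3 C:4>3 D:11>8 E:7>2)
P1 drop A (B beats it: P:6>5 R:10>6)
P1 drop D (B beats it: P:6>0 R:10>7)
P1→{B,C,E} P2→{P,R}

Survivors P1:{B,C,E} P2:{P,R}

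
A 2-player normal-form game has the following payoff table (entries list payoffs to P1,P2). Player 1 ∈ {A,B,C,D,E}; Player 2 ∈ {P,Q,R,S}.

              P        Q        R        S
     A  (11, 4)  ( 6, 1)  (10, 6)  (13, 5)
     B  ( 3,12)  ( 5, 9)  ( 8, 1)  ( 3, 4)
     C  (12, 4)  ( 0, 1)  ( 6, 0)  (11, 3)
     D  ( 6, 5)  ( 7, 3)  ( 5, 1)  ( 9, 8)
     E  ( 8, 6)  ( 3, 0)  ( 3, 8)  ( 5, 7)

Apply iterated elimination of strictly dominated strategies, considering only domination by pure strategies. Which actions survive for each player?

P1 drop B (A beats it: P:11>3 Q:6>5 R:10>8 S:13>3)
P1 drop E (A beats it: P:11>8 Q:6>3 R:10>3 S:13>5)
P2 drop Q (P beats it: A:4>1 C:4>1 D:5>3)
P1 drop D (A beats it: P:11>6 R:10>5 S:13>9)
P1→{A,C} P2→{P,R,S}

IESDS → P1:{A,C} P2:{P,R,S}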